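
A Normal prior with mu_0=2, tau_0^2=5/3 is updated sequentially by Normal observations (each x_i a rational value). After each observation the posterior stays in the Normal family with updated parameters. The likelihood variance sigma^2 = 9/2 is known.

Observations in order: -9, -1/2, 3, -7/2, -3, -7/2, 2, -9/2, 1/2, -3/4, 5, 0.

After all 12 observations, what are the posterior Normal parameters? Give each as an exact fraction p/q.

mu_0=-59/98, tau_0^2=15/49

obs 1: x=-9 → posterior Normal(-36/37, 45/37)
obs 2: x=-1/2 → posterior Normal(-41/47, 45/47)
obs 3: x=3 → posterior Normal(-11/57, 15/19)
obs 4: x=-7/2 → posterior Normal(-46/67, 45/67)
obs 5: x=-3 → posterior Normal(-76/77, 45/77)
obs 6: x=-7/2 → posterior Normal(-37/29, 15/29)
obs 7: x=2 → posterior Normal(-91/97, 45/97)
obs 8: x=-9/2 → posterior Normal(-136/107, 45/107)
obs 9: x=1/2 → posterior Normal(-131/117, 5/13)
obs 10: x=-3/4 → posterior Normal(-277/254, 45/127)
obs 11: x=5 → posterior Normal(-177/274, 45/137)
obs 12: x=0 → posterior Normal(-59/98, 15/49)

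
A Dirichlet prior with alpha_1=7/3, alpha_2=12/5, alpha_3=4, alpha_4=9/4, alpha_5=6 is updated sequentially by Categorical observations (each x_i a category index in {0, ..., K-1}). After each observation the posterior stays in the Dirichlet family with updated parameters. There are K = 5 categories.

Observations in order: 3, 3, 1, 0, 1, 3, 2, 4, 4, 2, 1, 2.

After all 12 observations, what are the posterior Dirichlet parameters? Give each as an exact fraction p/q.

obs 1: x=3 → posterior Dirichlet(7/3, 12/5, 4, 13/4, 6)
obs 2: x=3 → posterior Dirichlet(7/3, 12/5, 4, 17/4, 6)
obs 3: x=1 → posterior Dirichlet(7/3, 17/5, 4, 17/4, 6)
obs 4: x=0 → posterior Dirichlet(10/3, 17/5, 4, 17/4, 6)
obs 5: x=1 → posterior Dirichlet(10/3, 22/5, 4, 17/4, 6)
obs 6: x=3 → posterior Dirichlet(10/3, 22/5, 4, 21/4, 6)
obs 7: x=2 → posterior Dirichlet(10/3, 22/5, 5, 21/4, 6)
obs 8: x=4 → posterior Dirichlet(10/3, 22/5, 5, 21/4, 7)
obs 9: x=4 → posterior Dirichlet(10/3, 22/5, 5, 21/4, 8)
obs 10: x=2 → posterior Dirichlet(10/3, 22/5, 6, 21/4, 8)
obs 11: x=1 → posterior Dirichlet(10/3, 27/5, 6, 21/4, 8)
obs 12: x=2 → posterior Dirichlet(10/3, 27/5, 7, 21/4, 8)

alpha_1=10/3, alpha_2=27/5, alpha_3=7, alpha_4=21/4, alpha_5=8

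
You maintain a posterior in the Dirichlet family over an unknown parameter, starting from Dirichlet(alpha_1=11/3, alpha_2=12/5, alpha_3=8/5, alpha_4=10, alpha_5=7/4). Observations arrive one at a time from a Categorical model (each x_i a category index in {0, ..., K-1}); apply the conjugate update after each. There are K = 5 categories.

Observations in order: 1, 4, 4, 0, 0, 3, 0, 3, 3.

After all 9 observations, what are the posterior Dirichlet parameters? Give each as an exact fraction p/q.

obs 1: x=1 → posterior Dirichlet(11/3, 17/5, 8/5, 10, 7/4)
obs 2: x=4 → posterior Dirichlet(11/3, 17/5, 8/5, 10, 11/4)
obs 3: x=4 → posterior Dirichlet(11/3, 17/5, 8/5, 10, 15/4)
obs 4: x=0 → posterior Dirichlet(14/3, 17/5, 8/5, 10, 15/4)
obs 5: x=0 → posterior Dirichlet(17/3, 17/5, 8/5, 10, 15/4)
obs 6: x=3 → posterior Dirichlet(17/3, 17/5, 8/5, 11, 15/4)
obs 7: x=0 → posterior Dirichlet(20/3, 17/5, 8/5, 11, 15/4)
obs 8: x=3 → posterior Dirichlet(20/3, 17/5, 8/5, 12, 15/4)
obs 9: x=3 → posterior Dirichlet(20/3, 17/5, 8/5, 13, 15/4)

alpha_1=20/3, alpha_2=17/5, alpha_3=8/5, alpha_4=13, alpha_5=15/4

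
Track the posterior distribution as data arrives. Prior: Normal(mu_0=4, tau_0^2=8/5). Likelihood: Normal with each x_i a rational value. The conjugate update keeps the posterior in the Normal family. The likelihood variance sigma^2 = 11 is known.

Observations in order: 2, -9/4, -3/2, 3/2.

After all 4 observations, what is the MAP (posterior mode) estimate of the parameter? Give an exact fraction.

obs 1: x=2 → posterior Normal(236/63, 88/63)
obs 2: x=-9/4 → posterior Normal(218/71, 88/71)
obs 3: x=-3/2 → posterior Normal(206/79, 88/79)
obs 4: x=3/2 → posterior Normal(218/87, 88/87)

218/87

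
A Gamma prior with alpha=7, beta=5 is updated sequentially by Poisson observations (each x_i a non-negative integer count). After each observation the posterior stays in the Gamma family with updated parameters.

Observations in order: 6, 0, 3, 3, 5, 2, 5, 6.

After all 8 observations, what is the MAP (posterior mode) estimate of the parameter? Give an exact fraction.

36/13

obs 1: x=6 → posterior Gamma(13, 6)
obs 2: x=0 → posterior Gamma(13, 7)
obs 3: x=3 → posterior Gamma(16, 8)
obs 4: x=3 → posterior Gamma(19, 9)
obs 5: x=5 → posterior Gamma(24, 10)
obs 6: x=2 → posterior Gamma(26, 11)
obs 7: x=5 → posterior Gamma(31, 12)
obs 8: x=6 → posterior Gamma(37, 13)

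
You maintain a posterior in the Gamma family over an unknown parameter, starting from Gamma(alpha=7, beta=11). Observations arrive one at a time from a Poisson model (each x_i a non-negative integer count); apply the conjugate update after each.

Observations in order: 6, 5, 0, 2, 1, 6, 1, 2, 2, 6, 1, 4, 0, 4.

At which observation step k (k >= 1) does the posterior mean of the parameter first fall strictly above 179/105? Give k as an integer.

obs 1: x=6 → posterior Gamma(13, 12)
obs 2: x=5 → posterior Gamma(18, 13)
obs 3: x=0 → posterior Gamma(18, 14)
obs 4: x=2 → posterior Gamma(20, 15)
obs 5: x=1 → posterior Gamma(21, 16)
obs 6: x=6 → posterior Gamma(27, 17)
obs 7: x=1 → posterior Gamma(28, 18)
obs 8: x=2 → posterior Gamma(30, 19)
obs 9: x=2 → posterior Gamma(32, 20)
obs 10: x=6 → posterior Gamma(38, 21)
obs 11: x=1 → posterior Gamma(39, 22)
obs 12: x=4 → posterior Gamma(43, 23)
obs 13: x=0 → posterior Gamma(43, 24)
obs 14: x=4 → posterior Gamma(47, 25)

k = 10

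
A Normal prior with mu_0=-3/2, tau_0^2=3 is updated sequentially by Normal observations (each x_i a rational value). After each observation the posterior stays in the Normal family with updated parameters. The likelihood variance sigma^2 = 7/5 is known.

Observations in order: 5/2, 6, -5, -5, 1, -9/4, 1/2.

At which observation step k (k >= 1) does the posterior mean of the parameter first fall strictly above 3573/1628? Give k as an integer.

obs 1: x=5/2 → posterior Normal(27/22, 21/22)
obs 2: x=6 → posterior Normal(117/37, 21/37)
obs 3: x=-5 → posterior Normal(21/26, 21/52)
obs 4: x=-5 → posterior Normal(-33/67, 21/67)
obs 5: x=1 → posterior Normal(-9/41, 21/82)
obs 6: x=-9/4 → posterior Normal(-207/388, 21/97)
obs 7: x=1/2 → posterior Normal(-177/448, 3/16)

k = 2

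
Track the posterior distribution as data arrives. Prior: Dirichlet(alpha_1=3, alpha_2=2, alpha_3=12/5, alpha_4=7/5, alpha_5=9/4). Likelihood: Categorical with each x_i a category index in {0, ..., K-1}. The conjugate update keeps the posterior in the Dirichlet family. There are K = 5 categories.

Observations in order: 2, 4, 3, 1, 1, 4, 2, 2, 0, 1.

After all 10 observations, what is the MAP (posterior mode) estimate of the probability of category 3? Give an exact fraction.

28/321

obs 1: x=2 → posterior Dirichlet(3, 2, 17/5, 7/5, 9/4)
obs 2: x=4 → posterior Dirichlet(3, 2, 17/5, 7/5, 13/4)
obs 3: x=3 → posterior Dirichlet(3, 2, 17/5, 12/5, 13/4)
obs 4: x=1 → posterior Dirichlet(3, 3, 17/5, 12/5, 13/4)
obs 5: x=1 → posterior Dirichlet(3, 4, 17/5, 12/5, 13/4)
obs 6: x=4 → posterior Dirichlet(3, 4, 17/5, 12/5, 17/4)
obs 7: x=2 → posterior Dirichlet(3, 4, 22/5, 12/5, 17/4)
obs 8: x=2 → posterior Dirichlet(3, 4, 27/5, 12/5, 17/4)
obs 9: x=0 → posterior Dirichlet(4, 4, 27/5, 12/5, 17/4)
obs 10: x=1 → posterior Dirichlet(4, 5, 27/5, 12/5, 17/4)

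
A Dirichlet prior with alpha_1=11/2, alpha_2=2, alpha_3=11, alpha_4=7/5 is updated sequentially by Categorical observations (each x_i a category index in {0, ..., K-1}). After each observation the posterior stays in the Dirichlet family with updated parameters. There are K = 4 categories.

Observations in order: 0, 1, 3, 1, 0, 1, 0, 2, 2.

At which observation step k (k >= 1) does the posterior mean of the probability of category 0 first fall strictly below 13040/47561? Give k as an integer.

k = 4

obs 1: x=0 → posterior Dirichlet(13/2, 2, 11, 7/5)
obs 2: x=1 → posterior Dirichlet(13/2, 3, 11, 7/5)
obs 3: x=3 → posterior Dirichlet(13/2, 3, 11, 12/5)
obs 4: x=1 → posterior Dirichlet(13/2, 4, 11, 12/5)
obs 5: x=0 → posterior Dirichlet(15/2, 4, 11, 12/5)
obs 6: x=1 → posterior Dirichlet(15/2, 5, 11, 12/5)
obs 7: x=0 → posterior Dirichlet(17/2, 5, 11, 12/5)
obs 8: x=2 → posterior Dirichlet(17/2, 5, 12, 12/5)
obs 9: x=2 → posterior Dirichlet(17/2, 5, 13, 12/5)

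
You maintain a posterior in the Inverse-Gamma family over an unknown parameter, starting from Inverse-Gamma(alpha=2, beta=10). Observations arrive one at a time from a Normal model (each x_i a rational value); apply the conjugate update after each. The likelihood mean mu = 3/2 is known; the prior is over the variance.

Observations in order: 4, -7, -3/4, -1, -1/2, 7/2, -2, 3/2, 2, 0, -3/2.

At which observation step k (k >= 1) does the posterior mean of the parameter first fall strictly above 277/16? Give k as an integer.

k = 2

obs 1: x=4 → posterior Inverse-Gamma(5/2, 105/8)
obs 2: x=-7 → posterior Inverse-Gamma(3, 197/4)
obs 3: x=-3/4 → posterior Inverse-Gamma(7/2, 1657/32)
obs 4: x=-1 → posterior Inverse-Gamma(4, 1757/32)
obs 5: x=-1/2 → posterior Inverse-Gamma(9/2, 1821/32)
obs 6: x=7/2 → posterior Inverse-Gamma(5, 1885/32)
obs 7: x=-2 → posterior Inverse-Gamma(11/2, 2081/32)
obs 8: x=3/2 → posterior Inverse-Gamma(6, 2081/32)
obs 9: x=2 → posterior Inverse-Gamma(13/2, 2085/32)
obs 10: x=0 → posterior Inverse-Gamma(7, 2121/32)
obs 11: x=-3/2 → posterior Inverse-Gamma(15/2, 2265/32)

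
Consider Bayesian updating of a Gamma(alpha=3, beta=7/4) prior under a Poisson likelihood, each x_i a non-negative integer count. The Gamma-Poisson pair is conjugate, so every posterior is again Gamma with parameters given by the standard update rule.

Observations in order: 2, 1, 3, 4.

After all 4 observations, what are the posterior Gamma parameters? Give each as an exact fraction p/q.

alpha=13, beta=23/4

obs 1: x=2 → posterior Gamma(5, 11/4)
obs 2: x=1 → posterior Gamma(6, 15/4)
obs 3: x=3 → posterior Gamma(9, 19/4)
obs 4: x=4 → posterior Gamma(13, 23/4)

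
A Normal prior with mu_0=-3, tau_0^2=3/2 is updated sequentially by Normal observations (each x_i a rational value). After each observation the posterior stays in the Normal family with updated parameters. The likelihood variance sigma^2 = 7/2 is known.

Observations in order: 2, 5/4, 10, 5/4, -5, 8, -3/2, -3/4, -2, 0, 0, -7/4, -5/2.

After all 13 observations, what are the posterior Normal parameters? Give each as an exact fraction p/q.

mu_0=3/23, tau_0^2=21/92

obs 1: x=2 → posterior Normal(-3/2, 21/20)
obs 2: x=5/4 → posterior Normal(-45/52, 21/26)
obs 3: x=10 → posterior Normal(75/64, 21/32)
obs 4: x=5/4 → posterior Normal(45/38, 21/38)
obs 5: x=-5 → posterior Normal(15/44, 21/44)
obs 6: x=8 → posterior Normal(63/50, 21/50)
obs 7: x=-3/2 → posterior Normal(27/28, 3/8)
obs 8: x=-3/4 → posterior Normal(99/124, 21/62)
obs 9: x=-2 → posterior Normal(75/136, 21/68)
obs 10: x=0 → posterior Normal(75/148, 21/74)
obs 11: x=0 → posterior Normal(15/32, 21/80)
obs 12: x=-7/4 → posterior Normal(27/86, 21/86)
obs 13: x=-5/2 → posterior Normal(3/23, 21/92)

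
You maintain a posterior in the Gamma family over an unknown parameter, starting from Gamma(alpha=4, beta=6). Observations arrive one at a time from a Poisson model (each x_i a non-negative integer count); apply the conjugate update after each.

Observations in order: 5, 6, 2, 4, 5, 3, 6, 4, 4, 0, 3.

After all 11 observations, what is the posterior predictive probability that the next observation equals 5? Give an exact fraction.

obs 1: x=5 → posterior Gamma(9, 7)
obs 2: x=6 → posterior Gamma(15, 8)
obs 3: x=2 → posterior Gamma(17, 9)
obs 4: x=4 → posterior Gamma(21, 10)
obs 5: x=5 → posterior Gamma(26, 11)
obs 6: x=3 → posterior Gamma(29, 12)
obs 7: x=6 → posterior Gamma(35, 13)
obs 8: x=4 → posterior Gamma(39, 14)
obs 9: x=4 → posterior Gamma(43, 15)
obs 10: x=0 → posterior Gamma(43, 16)
obs 11: x=3 → posterior Gamma(46, 17)

105594709979591050323271252874821562746049093190515697477037805/1305592880807146672876897764852826085942692689702358831180283904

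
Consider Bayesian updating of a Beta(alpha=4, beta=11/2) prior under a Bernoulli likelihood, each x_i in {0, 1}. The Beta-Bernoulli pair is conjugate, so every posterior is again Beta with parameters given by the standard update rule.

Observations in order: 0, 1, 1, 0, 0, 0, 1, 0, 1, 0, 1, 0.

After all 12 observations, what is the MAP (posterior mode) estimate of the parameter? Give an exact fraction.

obs 1: x=0 → posterior Beta(4, 13/2)
obs 2: x=1 → posterior Beta(5, 13/2)
obs 3: x=1 → posterior Beta(6, 13/2)
obs 4: x=0 → posterior Beta(6, 15/2)
obs 5: x=0 → posterior Beta(6, 17/2)
obs 6: x=0 → posterior Beta(6, 19/2)
obs 7: x=1 → posterior Beta(7, 19/2)
obs 8: x=0 → posterior Beta(7, 21/2)
obs 9: x=1 → posterior Beta(8, 21/2)
obs 10: x=0 → posterior Beta(8, 23/2)
obs 11: x=1 → posterior Beta(9, 23/2)
obs 12: x=0 → posterior Beta(9, 25/2)

16/39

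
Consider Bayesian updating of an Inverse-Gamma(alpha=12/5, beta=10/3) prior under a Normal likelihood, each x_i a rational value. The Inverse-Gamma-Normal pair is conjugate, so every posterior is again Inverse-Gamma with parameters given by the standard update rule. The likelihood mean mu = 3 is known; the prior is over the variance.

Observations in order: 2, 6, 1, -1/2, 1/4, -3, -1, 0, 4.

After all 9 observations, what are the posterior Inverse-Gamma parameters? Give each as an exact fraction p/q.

obs 1: x=2 → posterior Inverse-Gamma(29/10, 23/6)
obs 2: x=6 → posterior Inverse-Gamma(17/5, 25/3)
obs 3: x=1 → posterior Inverse-Gamma(39/10, 31/3)
obs 4: x=-1/2 → posterior Inverse-Gamma(22/5, 395/24)
obs 5: x=1/4 → posterior Inverse-Gamma(49/10, 1943/96)
obs 6: x=-3 → posterior Inverse-Gamma(27/5, 3671/96)
obs 7: x=-1 → posterior Inverse-Gamma(59/10, 4439/96)
obs 8: x=0 → posterior Inverse-Gamma(32/5, 4871/96)
obs 9: x=4 → posterior Inverse-Gamma(69/10, 4919/96)

alpha=69/10, beta=4919/96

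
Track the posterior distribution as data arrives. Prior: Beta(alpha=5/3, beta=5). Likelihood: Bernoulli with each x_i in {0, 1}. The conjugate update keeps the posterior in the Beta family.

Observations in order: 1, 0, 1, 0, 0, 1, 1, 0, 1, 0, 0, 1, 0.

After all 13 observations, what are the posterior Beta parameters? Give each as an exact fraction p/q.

alpha=23/3, beta=12

obs 1: x=1 → posterior Beta(8/3, 5)
obs 2: x=0 → posterior Beta(8/3, 6)
obs 3: x=1 → posterior Beta(11/3, 6)
obs 4: x=0 → posterior Beta(11/3, 7)
obs 5: x=0 → posterior Beta(11/3, 8)
obs 6: x=1 → posterior Beta(14/3, 8)
obs 7: x=1 → posterior Beta(17/3, 8)
obs 8: x=0 → posterior Beta(17/3, 9)
obs 9: x=1 → posterior Beta(20/3, 9)
obs 10: x=0 → posterior Beta(20/3, 10)
obs 11: x=0 → posterior Beta(20/3, 11)
obs 12: x=1 → posterior Beta(23/3, 11)
obs 13: x=0 → posterior Beta(23/3, 12)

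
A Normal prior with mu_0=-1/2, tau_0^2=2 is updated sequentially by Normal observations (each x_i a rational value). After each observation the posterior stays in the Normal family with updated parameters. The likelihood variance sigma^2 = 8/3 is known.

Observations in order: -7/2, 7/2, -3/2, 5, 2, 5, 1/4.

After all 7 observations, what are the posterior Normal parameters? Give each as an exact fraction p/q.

mu_0=121/100, tau_0^2=8/25

obs 1: x=-7/2 → posterior Normal(-25/14, 8/7)
obs 2: x=7/2 → posterior Normal(-1/5, 4/5)
obs 3: x=-3/2 → posterior Normal(-1/2, 8/13)
obs 4: x=5 → posterior Normal(17/32, 1/2)
obs 5: x=2 → posterior Normal(29/38, 8/19)
obs 6: x=5 → posterior Normal(59/44, 4/11)
obs 7: x=1/4 → posterior Normal(121/100, 8/25)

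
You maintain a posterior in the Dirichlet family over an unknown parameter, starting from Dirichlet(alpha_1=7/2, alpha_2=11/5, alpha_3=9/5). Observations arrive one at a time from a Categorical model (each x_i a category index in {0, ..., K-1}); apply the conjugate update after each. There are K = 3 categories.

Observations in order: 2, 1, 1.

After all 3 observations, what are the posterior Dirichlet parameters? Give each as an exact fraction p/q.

obs 1: x=2 → posterior Dirichlet(7/2, 11/5, 14/5)
obs 2: x=1 → posterior Dirichlet(7/2, 16/5, 14/5)
obs 3: x=1 → posterior Dirichlet(7/2, 21/5, 14/5)

alpha_1=7/2, alpha_2=21/5, alpha_3=14/5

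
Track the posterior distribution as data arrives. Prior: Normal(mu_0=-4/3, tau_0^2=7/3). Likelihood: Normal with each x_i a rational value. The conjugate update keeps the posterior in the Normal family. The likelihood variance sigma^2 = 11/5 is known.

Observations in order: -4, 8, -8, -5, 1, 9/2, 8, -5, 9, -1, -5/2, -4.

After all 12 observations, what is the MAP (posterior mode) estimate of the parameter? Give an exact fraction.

obs 1: x=-4 → posterior Normal(-46/17, 77/68)
obs 2: x=8 → posterior Normal(96/103, 77/103)
obs 3: x=-8 → posterior Normal(-4/3, 77/138)
obs 4: x=-5 → posterior Normal(-359/173, 77/173)
obs 5: x=1 → posterior Normal(-81/52, 77/208)
obs 6: x=9/2 → posterior Normal(-37/54, 77/243)
obs 7: x=8 → posterior Normal(227/556, 77/278)
obs 8: x=-5 → posterior Normal(-123/626, 77/313)
obs 9: x=9 → posterior Normal(169/232, 77/348)
obs 10: x=-1 → posterior Normal(437/766, 77/383)
obs 11: x=-5/2 → posterior Normal(131/418, 7/38)
obs 12: x=-4 → posterior Normal(-3/151, 77/453)

-3/151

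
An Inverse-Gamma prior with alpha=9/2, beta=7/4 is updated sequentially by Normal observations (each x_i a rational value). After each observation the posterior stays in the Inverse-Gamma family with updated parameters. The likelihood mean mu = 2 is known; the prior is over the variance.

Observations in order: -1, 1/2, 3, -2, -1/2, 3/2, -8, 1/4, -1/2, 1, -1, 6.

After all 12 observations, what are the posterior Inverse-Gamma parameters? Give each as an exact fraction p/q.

obs 1: x=-1 → posterior Inverse-Gamma(5, 25/4)
obs 2: x=1/2 → posterior Inverse-Gamma(11/2, 59/8)
obs 3: x=3 → posterior Inverse-Gamma(6, 63/8)
obs 4: x=-2 → posterior Inverse-Gamma(13/2, 127/8)
obs 5: x=-1/2 → posterior Inverse-Gamma(7, 19)
obs 6: x=3/2 → posterior Inverse-Gamma(15/2, 153/8)
obs 7: x=-8 → posterior Inverse-Gamma(8, 553/8)
obs 8: x=1/4 → posterior Inverse-Gamma(17/2, 2261/32)
obs 9: x=-1/2 → posterior Inverse-Gamma(9, 2361/32)
obs 10: x=1 → posterior Inverse-Gamma(19/2, 2377/32)
obs 11: x=-1 → posterior Inverse-Gamma(10, 2521/32)
obs 12: x=6 → posterior Inverse-Gamma(21/2, 2777/32)

alpha=21/2, beta=2777/32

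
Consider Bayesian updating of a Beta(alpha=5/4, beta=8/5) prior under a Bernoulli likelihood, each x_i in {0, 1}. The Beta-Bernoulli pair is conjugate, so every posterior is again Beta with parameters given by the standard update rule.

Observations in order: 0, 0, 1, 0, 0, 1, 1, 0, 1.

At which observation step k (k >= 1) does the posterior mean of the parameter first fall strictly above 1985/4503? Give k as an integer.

k = 9

obs 1: x=0 → posterior Beta(5/4, 13/5)
obs 2: x=0 → posterior Beta(5/4, 18/5)
obs 3: x=1 → posterior Beta(9/4, 18/5)
obs 4: x=0 → posterior Beta(9/4, 23/5)
obs 5: x=0 → posterior Beta(9/4, 28/5)
obs 6: x=1 → posterior Beta(13/4, 28/5)
obs 7: x=1 → posterior Beta(17/4, 28/5)
obs 8: x=0 → posterior Beta(17/4, 33/5)
obs 9: x=1 → posterior Beta(21/4, 33/5)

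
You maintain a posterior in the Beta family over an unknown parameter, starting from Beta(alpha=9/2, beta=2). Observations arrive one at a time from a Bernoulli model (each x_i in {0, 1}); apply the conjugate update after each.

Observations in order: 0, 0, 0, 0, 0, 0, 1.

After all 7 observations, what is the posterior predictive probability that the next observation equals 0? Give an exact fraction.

obs 1: x=0 → posterior Beta(9/2, 3)
obs 2: x=0 → posterior Beta(9/2, 4)
obs 3: x=0 → posterior Beta(9/2, 5)
obs 4: x=0 → posterior Beta(9/2, 6)
obs 5: x=0 → posterior Beta(9/2, 7)
obs 6: x=0 → posterior Beta(9/2, 8)
obs 7: x=1 → posterior Beta(11/2, 8)

16/27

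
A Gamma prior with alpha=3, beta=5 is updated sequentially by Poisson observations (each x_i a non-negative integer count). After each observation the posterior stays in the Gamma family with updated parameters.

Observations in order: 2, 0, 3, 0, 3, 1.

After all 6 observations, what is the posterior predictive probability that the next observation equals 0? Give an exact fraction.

obs 1: x=2 → posterior Gamma(5, 6)
obs 2: x=0 → posterior Gamma(5, 7)
obs 3: x=3 → posterior Gamma(8, 8)
obs 4: x=0 → posterior Gamma(8, 9)
obs 5: x=3 → posterior Gamma(11, 10)
obs 6: x=1 → posterior Gamma(12, 11)

3138428376721/8916100448256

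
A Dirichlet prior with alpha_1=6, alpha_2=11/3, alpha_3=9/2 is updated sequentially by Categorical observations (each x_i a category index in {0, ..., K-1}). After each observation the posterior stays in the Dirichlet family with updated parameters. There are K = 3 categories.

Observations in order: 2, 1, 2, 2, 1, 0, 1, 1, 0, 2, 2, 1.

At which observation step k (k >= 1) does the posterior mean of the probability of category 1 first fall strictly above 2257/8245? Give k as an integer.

obs 1: x=2 → posterior Dirichlet(6, 11/3, 11/2)
obs 2: x=1 → posterior Dirichlet(6, 14/3, 11/2)
obs 3: x=2 → posterior Dirichlet(6, 14/3, 13/2)
obs 4: x=2 → posterior Dirichlet(6, 14/3, 15/2)
obs 5: x=1 → posterior Dirichlet(6, 17/3, 15/2)
obs 6: x=0 → posterior Dirichlet(7, 17/3, 15/2)
obs 7: x=1 → posterior Dirichlet(7, 20/3, 15/2)
obs 8: x=1 → posterior Dirichlet(7, 23/3, 15/2)
obs 9: x=0 → posterior Dirichlet(8, 23/3, 15/2)
obs 10: x=2 → posterior Dirichlet(8, 23/3, 17/2)
obs 11: x=2 → posterior Dirichlet(8, 23/3, 19/2)
obs 12: x=1 → posterior Dirichlet(8, 26/3, 19/2)

k = 2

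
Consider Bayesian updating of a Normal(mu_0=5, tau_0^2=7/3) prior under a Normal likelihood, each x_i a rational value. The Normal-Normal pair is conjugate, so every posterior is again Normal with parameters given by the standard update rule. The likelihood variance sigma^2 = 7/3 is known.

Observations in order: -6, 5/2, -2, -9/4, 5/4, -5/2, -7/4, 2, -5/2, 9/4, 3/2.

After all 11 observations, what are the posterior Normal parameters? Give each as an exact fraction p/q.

mu_0=-5/24, tau_0^2=7/36

obs 1: x=-6 → posterior Normal(-1/2, 7/6)
obs 2: x=5/2 → posterior Normal(1/2, 7/9)
obs 3: x=-2 → posterior Normal(-1/8, 7/12)
obs 4: x=-9/4 → posterior Normal(-11/20, 7/15)
obs 5: x=5/4 → posterior Normal(-1/4, 7/18)
obs 6: x=-5/2 → posterior Normal(-4/7, 1/3)
obs 7: x=-7/4 → posterior Normal(-23/32, 7/24)
obs 8: x=2 → posterior Normal(-5/12, 7/27)
obs 9: x=-5/2 → posterior Normal(-5/8, 7/30)
obs 10: x=9/4 → posterior Normal(-4/11, 7/33)
obs 11: x=3/2 → posterior Normal(-5/24, 7/36)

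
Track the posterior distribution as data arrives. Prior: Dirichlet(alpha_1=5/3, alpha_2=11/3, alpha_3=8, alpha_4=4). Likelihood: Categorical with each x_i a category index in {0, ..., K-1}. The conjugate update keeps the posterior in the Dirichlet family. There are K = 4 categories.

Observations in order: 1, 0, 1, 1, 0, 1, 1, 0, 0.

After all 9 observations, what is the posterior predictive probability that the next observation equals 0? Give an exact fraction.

obs 1: x=1 → posterior Dirichlet(5/3, 14/3, 8, 4)
obs 2: x=0 → posterior Dirichlet(8/3, 14/3, 8, 4)
obs 3: x=1 → posterior Dirichlet(8/3, 17/3, 8, 4)
obs 4: x=1 → posterior Dirichlet(8/3, 20/3, 8, 4)
obs 5: x=0 → posterior Dirichlet(11/3, 20/3, 8, 4)
obs 6: x=1 → posterior Dirichlet(11/3, 23/3, 8, 4)
obs 7: x=1 → posterior Dirichlet(11/3, 26/3, 8, 4)
obs 8: x=0 → posterior Dirichlet(14/3, 26/3, 8, 4)
obs 9: x=0 → posterior Dirichlet(17/3, 26/3, 8, 4)

17/79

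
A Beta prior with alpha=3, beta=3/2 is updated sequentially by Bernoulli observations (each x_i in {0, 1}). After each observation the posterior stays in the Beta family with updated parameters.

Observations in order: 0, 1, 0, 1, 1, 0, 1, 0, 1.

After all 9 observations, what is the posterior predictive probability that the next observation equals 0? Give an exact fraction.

obs 1: x=0 → posterior Beta(3, 5/2)
obs 2: x=1 → posterior Beta(4, 5/2)
obs 3: x=0 → posterior Beta(4, 7/2)
obs 4: x=1 → posterior Beta(5, 7/2)
obs 5: x=1 → posterior Beta(6, 7/2)
obs 6: x=0 → posterior Beta(6, 9/2)
obs 7: x=1 → posterior Beta(7, 9/2)
obs 8: x=0 → posterior Beta(7, 11/2)
obs 9: x=1 → posterior Beta(8, 11/2)

11/27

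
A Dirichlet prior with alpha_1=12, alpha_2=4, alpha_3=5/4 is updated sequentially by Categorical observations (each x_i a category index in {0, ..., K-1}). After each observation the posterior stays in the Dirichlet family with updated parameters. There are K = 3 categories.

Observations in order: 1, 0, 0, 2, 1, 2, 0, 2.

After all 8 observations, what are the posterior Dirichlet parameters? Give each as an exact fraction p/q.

alpha_1=15, alpha_2=6, alpha_3=17/4

obs 1: x=1 → posterior Dirichlet(12, 5, 5/4)
obs 2: x=0 → posterior Dirichlet(13, 5, 5/4)
obs 3: x=0 → posterior Dirichlet(14, 5, 5/4)
obs 4: x=2 → posterior Dirichlet(14, 5, 9/4)
obs 5: x=1 → posterior Dirichlet(14, 6, 9/4)
obs 6: x=2 → posterior Dirichlet(14, 6, 13/4)
obs 7: x=0 → posterior Dirichlet(15, 6, 13/4)
obs 8: x=2 → posterior Dirichlet(15, 6, 17/4)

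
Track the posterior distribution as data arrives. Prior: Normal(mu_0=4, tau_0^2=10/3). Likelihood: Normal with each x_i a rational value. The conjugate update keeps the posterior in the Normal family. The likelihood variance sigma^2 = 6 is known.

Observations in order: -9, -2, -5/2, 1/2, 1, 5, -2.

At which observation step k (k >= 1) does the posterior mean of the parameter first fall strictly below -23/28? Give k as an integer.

obs 1: x=-9 → posterior Normal(-9/14, 15/7)
obs 2: x=-2 → posterior Normal(-1, 30/19)
obs 3: x=-5/2 → posterior Normal(-21/16, 5/4)
obs 4: x=1/2 → posterior Normal(-1, 30/29)
obs 5: x=1 → posterior Normal(-12/17, 15/17)
obs 6: x=5 → posterior Normal(1/39, 10/13)
obs 7: x=-2 → posterior Normal(-9/44, 15/22)

k = 2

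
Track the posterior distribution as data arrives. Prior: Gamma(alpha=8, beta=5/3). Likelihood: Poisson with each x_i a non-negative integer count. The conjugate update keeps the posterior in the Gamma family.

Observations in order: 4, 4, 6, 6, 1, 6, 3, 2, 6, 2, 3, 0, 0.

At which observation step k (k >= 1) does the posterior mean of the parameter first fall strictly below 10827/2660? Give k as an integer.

k = 11

obs 1: x=4 → posterior Gamma(12, 8/3)
obs 2: x=4 → posterior Gamma(16, 11/3)
obs 3: x=6 → posterior Gamma(22, 14/3)
obs 4: x=6 → posterior Gamma(28, 17/3)
obs 5: x=1 → posterior Gamma(29, 20/3)
obs 6: x=6 → posterior Gamma(35, 23/3)
obs 7: x=3 → posterior Gamma(38, 26/3)
obs 8: x=2 → posterior Gamma(40, 29/3)
obs 9: x=6 → posterior Gamma(46, 32/3)
obs 10: x=2 → posterior Gamma(48, 35/3)
obs 11: x=3 → posterior Gamma(51, 38/3)
obs 12: x=0 → posterior Gamma(51, 41/3)
obs 13: x=0 → posterior Gamma(51, 44/3)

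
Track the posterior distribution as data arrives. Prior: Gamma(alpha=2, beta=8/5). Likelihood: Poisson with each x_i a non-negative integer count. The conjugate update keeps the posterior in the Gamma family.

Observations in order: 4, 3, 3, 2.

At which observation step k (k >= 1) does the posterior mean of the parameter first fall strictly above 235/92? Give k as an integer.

obs 1: x=4 → posterior Gamma(6, 13/5)
obs 2: x=3 → posterior Gamma(9, 18/5)
obs 3: x=3 → posterior Gamma(12, 23/5)
obs 4: x=2 → posterior Gamma(14, 28/5)

k = 3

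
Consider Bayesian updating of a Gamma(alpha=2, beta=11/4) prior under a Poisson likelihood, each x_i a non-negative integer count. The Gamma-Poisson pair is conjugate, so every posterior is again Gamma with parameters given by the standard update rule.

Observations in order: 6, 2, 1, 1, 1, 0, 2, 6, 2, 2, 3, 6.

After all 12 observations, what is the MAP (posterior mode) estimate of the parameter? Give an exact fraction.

obs 1: x=6 → posterior Gamma(8, 15/4)
obs 2: x=2 → posterior Gamma(10, 19/4)
obs 3: x=1 → posterior Gamma(11, 23/4)
obs 4: x=1 → posterior Gamma(12, 27/4)
obs 5: x=1 → posterior Gamma(13, 31/4)
obs 6: x=0 → posterior Gamma(13, 35/4)
obs 7: x=2 → posterior Gamma(15, 39/4)
obs 8: x=6 → posterior Gamma(21, 43/4)
obs 9: x=2 → posterior Gamma(23, 47/4)
obs 10: x=2 → posterior Gamma(25, 51/4)
obs 11: x=3 → posterior Gamma(28, 55/4)
obs 12: x=6 → posterior Gamma(34, 59/4)

132/59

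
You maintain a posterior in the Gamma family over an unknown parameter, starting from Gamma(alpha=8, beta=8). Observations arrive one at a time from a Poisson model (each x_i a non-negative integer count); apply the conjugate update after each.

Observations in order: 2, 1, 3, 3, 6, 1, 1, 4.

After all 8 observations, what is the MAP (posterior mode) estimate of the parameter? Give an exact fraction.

obs 1: x=2 → posterior Gamma(10, 9)
obs 2: x=1 → posterior Gamma(11, 10)
obs 3: x=3 → posterior Gamma(14, 11)
obs 4: x=3 → posterior Gamma(17, 12)
obs 5: x=6 → posterior Gamma(23, 13)
obs 6: x=1 → posterior Gamma(24, 14)
obs 7: x=1 → posterior Gamma(25, 15)
obs 8: x=4 → posterior Gamma(29, 16)

7/4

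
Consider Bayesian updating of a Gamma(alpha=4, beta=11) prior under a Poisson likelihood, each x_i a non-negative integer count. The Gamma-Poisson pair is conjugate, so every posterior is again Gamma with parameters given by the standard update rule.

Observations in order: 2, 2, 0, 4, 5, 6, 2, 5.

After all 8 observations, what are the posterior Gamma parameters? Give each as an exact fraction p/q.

obs 1: x=2 → posterior Gamma(6, 12)
obs 2: x=2 → posterior Gamma(8, 13)
obs 3: x=0 → posterior Gamma(8, 14)
obs 4: x=4 → posterior Gamma(12, 15)
obs 5: x=5 → posterior Gamma(17, 16)
obs 6: x=6 → posterior Gamma(23, 17)
obs 7: x=2 → posterior Gamma(25, 18)
obs 8: x=5 → posterior Gamma(30, 19)

alpha=30, beta=19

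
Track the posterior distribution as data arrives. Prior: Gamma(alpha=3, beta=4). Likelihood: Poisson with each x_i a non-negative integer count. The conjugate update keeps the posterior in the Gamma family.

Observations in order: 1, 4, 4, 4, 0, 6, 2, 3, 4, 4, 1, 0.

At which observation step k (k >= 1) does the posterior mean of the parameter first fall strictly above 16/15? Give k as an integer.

obs 1: x=1 → posterior Gamma(4, 5)
obs 2: x=4 → posterior Gamma(8, 6)
obs 3: x=4 → posterior Gamma(12, 7)
obs 4: x=4 → posterior Gamma(16, 8)
obs 5: x=0 → posterior Gamma(16, 9)
obs 6: x=6 → posterior Gamma(22, 10)
obs 7: x=2 → posterior Gamma(24, 11)
obs 8: x=3 → posterior Gamma(27, 12)
obs 9: x=4 → posterior Gamma(31, 13)
obs 10: x=4 → posterior Gamma(35, 14)
obs 11: x=1 → posterior Gamma(36, 15)
obs 12: x=0 → posterior Gamma(36, 16)

k = 2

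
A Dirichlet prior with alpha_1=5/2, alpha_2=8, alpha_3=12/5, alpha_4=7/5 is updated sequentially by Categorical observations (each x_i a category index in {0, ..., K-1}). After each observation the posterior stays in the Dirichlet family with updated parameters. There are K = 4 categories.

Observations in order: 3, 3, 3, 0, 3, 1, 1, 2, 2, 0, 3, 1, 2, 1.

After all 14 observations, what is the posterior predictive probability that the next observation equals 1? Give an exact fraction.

obs 1: x=3 → posterior Dirichlet(5/2, 8, 12/5, 12/5)
obs 2: x=3 → posterior Dirichlet(5/2, 8, 12/5, 17/5)
obs 3: x=3 → posterior Dirichlet(5/2, 8, 12/5, 22/5)
obs 4: x=0 → posterior Dirichlet(7/2, 8, 12/5, 22/5)
obs 5: x=3 → posterior Dirichlet(7/2, 8, 12/5, 27/5)
obs 6: x=1 → posterior Dirichlet(7/2, 9, 12/5, 27/5)
obs 7: x=1 → posterior Dirichlet(7/2, 10, 12/5, 27/5)
obs 8: x=2 → posterior Dirichlet(7/2, 10, 17/5, 27/5)
obs 9: x=2 → posterior Dirichlet(7/2, 10, 22/5, 27/5)
obs 10: x=0 → posterior Dirichlet(9/2, 10, 22/5, 27/5)
obs 11: x=3 → posterior Dirichlet(9/2, 10, 22/5, 32/5)
obs 12: x=1 → posterior Dirichlet(9/2, 11, 22/5, 32/5)
obs 13: x=2 → posterior Dirichlet(9/2, 11, 27/5, 32/5)
obs 14: x=1 → posterior Dirichlet(9/2, 12, 27/5, 32/5)

120/283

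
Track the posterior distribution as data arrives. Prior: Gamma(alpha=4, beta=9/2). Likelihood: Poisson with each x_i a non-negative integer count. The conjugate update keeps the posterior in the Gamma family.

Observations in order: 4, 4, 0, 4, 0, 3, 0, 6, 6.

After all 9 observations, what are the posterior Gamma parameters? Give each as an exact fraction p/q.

obs 1: x=4 → posterior Gamma(8, 11/2)
obs 2: x=4 → posterior Gamma(12, 13/2)
obs 3: x=0 → posterior Gamma(12, 15/2)
obs 4: x=4 → posterior Gamma(16, 17/2)
obs 5: x=0 → posterior Gamma(16, 19/2)
obs 6: x=3 → posterior Gamma(19, 21/2)
obs 7: x=0 → posterior Gamma(19, 23/2)
obs 8: x=6 → posterior Gamma(25, 25/2)
obs 9: x=6 → posterior Gamma(31, 27/2)

alpha=31, beta=27/2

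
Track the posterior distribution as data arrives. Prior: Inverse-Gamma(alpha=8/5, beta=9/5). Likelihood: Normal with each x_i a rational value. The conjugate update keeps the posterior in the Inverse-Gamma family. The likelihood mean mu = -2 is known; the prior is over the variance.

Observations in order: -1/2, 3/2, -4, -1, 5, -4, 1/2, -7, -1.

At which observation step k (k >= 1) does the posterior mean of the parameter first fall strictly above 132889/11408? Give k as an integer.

k = 8

obs 1: x=-1/2 → posterior Inverse-Gamma(21/10, 117/40)
obs 2: x=3/2 → posterior Inverse-Gamma(13/5, 181/20)
obs 3: x=-4 → posterior Inverse-Gamma(31/10, 221/20)
obs 4: x=-1 → posterior Inverse-Gamma(18/5, 231/20)
obs 5: x=5 → posterior Inverse-Gamma(41/10, 721/20)
obs 6: x=-4 → posterior Inverse-Gamma(23/5, 761/20)
obs 7: x=1/2 → posterior Inverse-Gamma(51/10, 1647/40)
obs 8: x=-7 → posterior Inverse-Gamma(28/5, 2147/40)
obs 9: x=-1 → posterior Inverse-Gamma(61/10, 2167/40)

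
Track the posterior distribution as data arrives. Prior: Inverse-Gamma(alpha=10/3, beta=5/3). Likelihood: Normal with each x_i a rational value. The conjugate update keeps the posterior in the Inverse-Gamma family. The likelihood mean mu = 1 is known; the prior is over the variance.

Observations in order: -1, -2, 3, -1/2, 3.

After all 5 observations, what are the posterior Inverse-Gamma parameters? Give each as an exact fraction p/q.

obs 1: x=-1 → posterior Inverse-Gamma(23/6, 11/3)
obs 2: x=-2 → posterior Inverse-Gamma(13/3, 49/6)
obs 3: x=3 → posterior Inverse-Gamma(29/6, 61/6)
obs 4: x=-1/2 → posterior Inverse-Gamma(16/3, 271/24)
obs 5: x=3 → posterior Inverse-Gamma(35/6, 319/24)

alpha=35/6, beta=319/24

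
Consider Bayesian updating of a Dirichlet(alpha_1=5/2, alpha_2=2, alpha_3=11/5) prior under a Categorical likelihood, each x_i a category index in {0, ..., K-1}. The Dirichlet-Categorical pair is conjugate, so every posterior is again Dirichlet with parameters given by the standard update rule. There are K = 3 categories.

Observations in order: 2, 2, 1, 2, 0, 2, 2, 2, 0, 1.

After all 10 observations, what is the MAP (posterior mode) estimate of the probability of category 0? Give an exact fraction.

35/137

obs 1: x=2 → posterior Dirichlet(5/2, 2, 16/5)
obs 2: x=2 → posterior Dirichlet(5/2, 2, 21/5)
obs 3: x=1 → posterior Dirichlet(5/2, 3, 21/5)
obs 4: x=2 → posterior Dirichlet(5/2, 3, 26/5)
obs 5: x=0 → posterior Dirichlet(7/2, 3, 26/5)
obs 6: x=2 → posterior Dirichlet(7/2, 3, 31/5)
obs 7: x=2 → posterior Dirichlet(7/2, 3, 36/5)
obs 8: x=2 → posterior Dirichlet(7/2, 3, 41/5)
obs 9: x=0 → posterior Dirichlet(9/2, 3, 41/5)
obs 10: x=1 → posterior Dirichlet(9/2, 4, 41/5)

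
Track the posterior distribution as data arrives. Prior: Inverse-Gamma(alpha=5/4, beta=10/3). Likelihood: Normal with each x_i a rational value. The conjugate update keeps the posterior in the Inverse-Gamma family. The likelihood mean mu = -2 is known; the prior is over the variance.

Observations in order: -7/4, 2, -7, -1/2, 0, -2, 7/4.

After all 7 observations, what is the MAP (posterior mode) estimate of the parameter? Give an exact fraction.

71/12

obs 1: x=-7/4 → posterior Inverse-Gamma(7/4, 323/96)
obs 2: x=2 → posterior Inverse-Gamma(9/4, 1091/96)
obs 3: x=-7 → posterior Inverse-Gamma(11/4, 2291/96)
obs 4: x=-1/2 → posterior Inverse-Gamma(13/4, 2399/96)
obs 5: x=0 → posterior Inverse-Gamma(15/4, 2591/96)
obs 6: x=-2 → posterior Inverse-Gamma(17/4, 2591/96)
obs 7: x=7/4 → posterior Inverse-Gamma(19/4, 1633/48)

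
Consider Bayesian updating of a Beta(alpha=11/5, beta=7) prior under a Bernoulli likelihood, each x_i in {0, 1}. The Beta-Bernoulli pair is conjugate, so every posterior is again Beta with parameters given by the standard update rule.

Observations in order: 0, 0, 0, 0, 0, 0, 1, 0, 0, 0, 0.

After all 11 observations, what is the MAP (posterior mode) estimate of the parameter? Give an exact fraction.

obs 1: x=0 → posterior Beta(11/5, 8)
obs 2: x=0 → posterior Beta(11/5, 9)
obs 3: x=0 → posterior Beta(11/5, 10)
obs 4: x=0 → posterior Beta(11/5, 11)
obs 5: x=0 → posterior Beta(11/5, 12)
obs 6: x=0 → posterior Beta(11/5, 13)
obs 7: x=1 → posterior Beta(16/5, 13)
obs 8: x=0 → posterior Beta(16/5, 14)
obs 9: x=0 → posterior Beta(16/5, 15)
obs 10: x=0 → posterior Beta(16/5, 16)
obs 11: x=0 → posterior Beta(16/5, 17)

11/91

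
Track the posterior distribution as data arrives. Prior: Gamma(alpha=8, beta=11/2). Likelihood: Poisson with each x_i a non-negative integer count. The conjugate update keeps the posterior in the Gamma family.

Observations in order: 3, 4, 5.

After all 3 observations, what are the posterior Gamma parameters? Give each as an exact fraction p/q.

alpha=20, beta=17/2

obs 1: x=3 → posterior Gamma(11, 13/2)
obs 2: x=4 → posterior Gamma(15, 15/2)
obs 3: x=5 → posterior Gamma(20, 17/2)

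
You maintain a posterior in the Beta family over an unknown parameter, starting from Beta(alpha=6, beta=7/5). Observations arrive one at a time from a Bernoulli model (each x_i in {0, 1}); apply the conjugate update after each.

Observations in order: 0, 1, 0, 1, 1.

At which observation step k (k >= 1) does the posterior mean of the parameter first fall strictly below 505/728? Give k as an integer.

k = 3

obs 1: x=0 → posterior Beta(6, 12/5)
obs 2: x=1 → posterior Beta(7, 12/5)
obs 3: x=0 → posterior Beta(7, 17/5)
obs 4: x=1 → posterior Beta(8, 17/5)
obs 5: x=1 → posterior Beta(9, 17/5)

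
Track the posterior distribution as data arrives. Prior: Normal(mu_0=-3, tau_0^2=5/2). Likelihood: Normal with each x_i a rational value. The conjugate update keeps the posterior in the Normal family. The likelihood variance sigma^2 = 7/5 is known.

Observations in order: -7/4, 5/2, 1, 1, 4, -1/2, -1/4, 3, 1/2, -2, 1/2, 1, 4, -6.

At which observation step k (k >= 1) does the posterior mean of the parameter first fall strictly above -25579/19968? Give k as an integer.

k = 2

obs 1: x=-7/4 → posterior Normal(-343/156, 35/39)
obs 2: x=5/2 → posterior Normal(-93/256, 35/64)
obs 3: x=1 → posterior Normal(7/356, 35/89)
obs 4: x=1 → posterior Normal(107/456, 35/114)
obs 5: x=4 → posterior Normal(507/556, 35/139)
obs 6: x=-1/2 → posterior Normal(457/656, 35/164)
obs 7: x=-1/4 → posterior Normal(4/7, 5/27)
obs 8: x=3 → posterior Normal(183/214, 35/214)
obs 9: x=1/2 → posterior Normal(391/478, 35/239)
obs 10: x=-2 → posterior Normal(97/176, 35/264)
obs 11: x=1/2 → posterior Normal(158/289, 35/289)
obs 12: x=1 → posterior Normal(183/314, 35/314)
obs 13: x=4 → posterior Normal(283/339, 35/339)
obs 14: x=-6 → posterior Normal(19/52, 5/52)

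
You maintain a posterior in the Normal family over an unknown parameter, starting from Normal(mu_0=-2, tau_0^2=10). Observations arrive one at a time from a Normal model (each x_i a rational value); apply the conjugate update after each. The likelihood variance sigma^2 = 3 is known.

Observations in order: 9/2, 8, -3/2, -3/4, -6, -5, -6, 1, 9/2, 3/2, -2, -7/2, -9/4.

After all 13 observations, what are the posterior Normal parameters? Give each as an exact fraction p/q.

mu_0=-81/133, tau_0^2=30/133

obs 1: x=9/2 → posterior Normal(3, 30/13)
obs 2: x=8 → posterior Normal(119/23, 30/23)
obs 3: x=-3/2 → posterior Normal(104/33, 10/11)
obs 4: x=-3/4 → posterior Normal(193/86, 30/43)
obs 5: x=-6 → posterior Normal(73/106, 30/53)
obs 6: x=-5 → posterior Normal(-3/14, 10/21)
obs 7: x=-6 → posterior Normal(-147/146, 30/73)
obs 8: x=1 → posterior Normal(-127/166, 30/83)
obs 9: x=9/2 → posterior Normal(-37/186, 10/31)
obs 10: x=3/2 → posterior Normal(-7/206, 30/103)
obs 11: x=-2 → posterior Normal(-47/226, 30/113)
obs 12: x=-7/2 → posterior Normal(-39/82, 10/41)
obs 13: x=-9/4 → posterior Normal(-81/133, 30/133)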